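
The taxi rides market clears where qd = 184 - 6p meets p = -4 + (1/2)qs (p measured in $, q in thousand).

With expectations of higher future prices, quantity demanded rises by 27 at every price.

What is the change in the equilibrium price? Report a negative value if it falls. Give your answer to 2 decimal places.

Initially, 184 - 6p = 2p + 8, so 176 = 8p and p = 22, q = 52.
The shock moves the curves to qd = 211 - 6p and qs = 2p + 8.
Clearing the new market: 211 - 6p = 2p + 8, so p = 25.375 and q = 58.75.
Δp = 25.375 − 22 = +3.38.

+3.38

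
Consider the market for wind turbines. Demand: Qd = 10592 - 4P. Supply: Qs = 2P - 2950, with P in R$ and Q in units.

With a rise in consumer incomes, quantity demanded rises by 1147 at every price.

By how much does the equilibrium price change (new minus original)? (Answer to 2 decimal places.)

+191.17

Original equilibrium: 10592 - 4P = 2P - 2950 gives 13542 = 6P, so P = 2257 and Q = 1564.
After the shift, demand is Qd = 11739 - 4P and supply is Qs = 2P - 2950.
New equilibrium: 11739 - 4P = 2P - 2950 ⇒ 14689 = 6P ⇒ P = 14689/6 ≈ 2448.1667, Q = 5839/3 ≈ 1946.3333.
ΔP = 2448.1667 − 2257 = +191.17.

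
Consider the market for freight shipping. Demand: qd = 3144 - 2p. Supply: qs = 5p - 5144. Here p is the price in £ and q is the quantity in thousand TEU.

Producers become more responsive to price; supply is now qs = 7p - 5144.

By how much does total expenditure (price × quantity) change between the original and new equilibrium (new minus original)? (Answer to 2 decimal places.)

Original equilibrium: 3144 - 2p = 5p - 5144 gives 8288 = 7p, so p = 1184 and q = 776.
The shock moves the curves to qd = 3144 - 2p and qs = 7p - 5144.
Setting them equal: 3144 - 2p = 7p - 5144 → 8288 = 9p, so p = 8288/9 ≈ 920.8889 and q = 11720/9 ≈ 1302.2222.
Expenditure moves from 1184×776 = 918784 to 920.8889×1302.2222 = 1199201.9753; change = +280417.98.

+280417.98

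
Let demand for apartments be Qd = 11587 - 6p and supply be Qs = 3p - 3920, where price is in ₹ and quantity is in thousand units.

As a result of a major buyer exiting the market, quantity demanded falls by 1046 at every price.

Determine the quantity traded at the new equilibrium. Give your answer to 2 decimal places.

Before the shock: 11587 - 6p = 3p - 3920 ⇒ 15507 = 9p ⇒ p = 1723, Q = 1249.
The new curves are Qd = 10541 - 6p (demand) and Qs = 3p - 3920 (supply).
Clearing the new market: 10541 - 6p = 3p - 3920, so p = 14461/9 ≈ 1606.7778 and Q = 2701/3 ≈ 900.3333.

900.33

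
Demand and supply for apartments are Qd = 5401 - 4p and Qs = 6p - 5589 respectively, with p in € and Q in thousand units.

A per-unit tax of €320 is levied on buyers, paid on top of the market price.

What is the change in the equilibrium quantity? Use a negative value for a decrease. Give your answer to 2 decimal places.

-768.00

Initially, 5401 - 4p = 6p - 5589, so 10990 = 10p and p = 1099, Q = 1005.
Since buyers pay the price plus the tax, the effective demand curve becomes Qd = 4121 - 4p.
New equilibrium: 4121 - 4p = 6p - 5589 ⇒ 9710 = 10p ⇒ p = 971, Q = 237.
ΔQ = 237 − 1005 = -768.00.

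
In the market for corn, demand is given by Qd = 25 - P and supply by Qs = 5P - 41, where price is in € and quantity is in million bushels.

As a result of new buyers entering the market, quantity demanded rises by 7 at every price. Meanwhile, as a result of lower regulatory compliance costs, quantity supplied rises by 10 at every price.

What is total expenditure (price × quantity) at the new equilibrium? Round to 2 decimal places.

225.75

Solve the original market: 25 - P = 5P - 41, hence P = 11 and Q = 14.
With the change applied: demand Qd = 32 - P, supply Qs = 5P - 31.
Equate the new curves: 32 - P = 5P - 31, giving 63 = 6P, P = 10.5, Q = 21.5.
New expenditure = 10.5 × 21.5 = 225.75.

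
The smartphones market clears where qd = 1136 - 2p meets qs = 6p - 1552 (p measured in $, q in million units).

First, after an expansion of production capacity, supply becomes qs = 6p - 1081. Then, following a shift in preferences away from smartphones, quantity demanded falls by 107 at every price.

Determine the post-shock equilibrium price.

Initially, 1136 - 2p = 6p - 1552, so 2688 = 8p and p = 336, q = 464.
With the change applied: demand qd = 1029 - 2p, supply qs = 6p - 1081.
Setting them equal: 1029 - 2p = 6p - 1081 → 2110 = 8p, so p = 263.75 and q = 501.5.

263.75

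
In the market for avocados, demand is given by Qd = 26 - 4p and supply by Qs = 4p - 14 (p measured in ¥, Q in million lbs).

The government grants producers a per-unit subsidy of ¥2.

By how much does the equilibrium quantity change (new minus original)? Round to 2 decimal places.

Original equilibrium: 26 - 4p = 4p - 14 gives 40 = 8p, so p = 5 and Q = 6.
Since sellers receive the price plus the subsidy, the effective supply curve becomes Qs = 4p - 6.
Setting them equal: 26 - 4p = 4p - 6 → 32 = 8p, so p = 4 and Q = 10.
ΔQ = 10 − 6 = +4.00.

+4.00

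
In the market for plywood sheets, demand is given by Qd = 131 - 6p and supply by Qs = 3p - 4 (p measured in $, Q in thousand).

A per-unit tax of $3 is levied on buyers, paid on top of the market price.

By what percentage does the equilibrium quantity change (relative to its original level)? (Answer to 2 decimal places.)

Initially, 131 - 6p = 3p - 4, so 135 = 9p and p = 15, Q = 41.
Since buyers pay the price plus the tax, the effective demand curve becomes Qd = 113 - 6p.
Equate the new curves: 113 - 6p = 3p - 4, giving 117 = 9p, p = 13, Q = 35.
%ΔQ = (35 − 41) / 41 × 100 = -14.63%.

-14.63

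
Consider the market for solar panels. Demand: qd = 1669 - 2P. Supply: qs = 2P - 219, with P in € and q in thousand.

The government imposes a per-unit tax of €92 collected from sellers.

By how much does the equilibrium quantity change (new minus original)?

-92

Original equilibrium: 1669 - 2P = 2P - 219 gives 1888 = 4P, so P = 472 and q = 725.
Since sellers keep the price net of the tax, the effective supply curve becomes qs = 2P - 403.
Equate the new curves: 1669 - 2P = 2P - 403, giving 2072 = 4P, P = 518, q = 633.
Δq = 633 − 725 = -92.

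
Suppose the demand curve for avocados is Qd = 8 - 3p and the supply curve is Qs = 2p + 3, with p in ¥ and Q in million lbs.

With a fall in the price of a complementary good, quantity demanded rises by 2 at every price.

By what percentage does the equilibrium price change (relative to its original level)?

Before the shock: 8 - 3p = 2p + 3 ⇒ 5 = 5p ⇒ p = 1, Q = 5.
After the shift, demand is Qd = 10 - 3p and supply is Qs = 2p + 3.
Equate the new curves: 10 - 3p = 2p + 3, giving 7 = 5p, p = 1.4, Q = 5.8.
%Δp = (1.4 − 1) / 1 × 100 = +40%.

+40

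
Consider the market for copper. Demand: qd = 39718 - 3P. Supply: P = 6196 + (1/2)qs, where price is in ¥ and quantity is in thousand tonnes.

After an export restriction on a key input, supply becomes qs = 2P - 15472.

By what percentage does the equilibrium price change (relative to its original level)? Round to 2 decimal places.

Original equilibrium: 39718 - 3P = 2P - 12392 gives 52110 = 5P, so P = 10422 and q = 8452.
The shock moves the curves to qd = 39718 - 3P and qs = 2P - 15472.
Clearing the new market: 39718 - 3P = 2P - 15472, so P = 11038 and q = 6604.
%ΔP = (11038 − 10422) / 10422 × 100 = +5.91%.

+5.91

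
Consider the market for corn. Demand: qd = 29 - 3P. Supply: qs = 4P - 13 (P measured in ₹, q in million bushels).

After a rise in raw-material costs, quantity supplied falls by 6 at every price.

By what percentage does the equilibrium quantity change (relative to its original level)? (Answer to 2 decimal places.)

Initially, 29 - 3P = 4P - 13, so 42 = 7P and P = 6, q = 11.
With the change applied: demand qd = 29 - 3P, supply qs = 4P - 19.
Equate the new curves: 29 - 3P = 4P - 19, giving 48 = 7P, P = 48/7 ≈ 6.8571, q = 59/7 ≈ 8.4286.
%Δq = (8.4286 − 11) / 11 × 100 = -23.38%.

-23.38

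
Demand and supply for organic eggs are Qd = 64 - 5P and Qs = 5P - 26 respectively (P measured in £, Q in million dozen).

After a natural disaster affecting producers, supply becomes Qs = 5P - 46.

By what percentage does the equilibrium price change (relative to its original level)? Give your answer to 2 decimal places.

Initially, 64 - 5P = 5P - 26, so 90 = 10P and P = 9, Q = 19.
The shock moves the curves to Qd = 64 - 5P and Qs = 5P - 46.
New equilibrium: 64 - 5P = 5P - 46 ⇒ 110 = 10P ⇒ P = 11, Q = 9.
%ΔP = (11 − 9) / 9 × 100 = +22.22%.

+22.22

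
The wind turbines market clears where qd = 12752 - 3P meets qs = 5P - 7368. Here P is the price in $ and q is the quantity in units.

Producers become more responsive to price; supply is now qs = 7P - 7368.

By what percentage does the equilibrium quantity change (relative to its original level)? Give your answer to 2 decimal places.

Initially, 12752 - 3P = 5P - 7368, so 20120 = 8P and P = 2515, q = 5207.
With the change applied: demand qd = 12752 - 3P, supply qs = 7P - 7368.
Setting them equal: 12752 - 3P = 7P - 7368 → 20120 = 10P, so P = 2012 and q = 6716.
%Δq = (6716 − 5207) / 5207 × 100 = +28.98%.

+28.98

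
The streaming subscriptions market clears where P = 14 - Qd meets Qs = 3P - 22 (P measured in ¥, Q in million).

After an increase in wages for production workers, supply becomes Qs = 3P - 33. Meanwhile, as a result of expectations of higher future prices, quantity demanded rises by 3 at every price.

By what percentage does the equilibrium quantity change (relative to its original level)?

Before the shock: 14 - P = 3P - 22 ⇒ 36 = 4P ⇒ P = 9, Q = 5.
The new curves are Qd = 17 - P (demand) and Qs = 3P - 33 (supply).
New equilibrium: 17 - P = 3P - 33 ⇒ 50 = 4P ⇒ P = 12.5, Q = 4.5.
%ΔQ = (4.5 − 5) / 5 × 100 = -10%.

-10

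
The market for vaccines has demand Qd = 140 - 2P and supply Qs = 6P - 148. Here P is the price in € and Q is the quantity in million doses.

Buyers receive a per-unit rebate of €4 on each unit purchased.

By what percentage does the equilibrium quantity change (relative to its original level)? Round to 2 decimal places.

+8.82

Solve the original market: 140 - 2P = 6P - 148, hence P = 36 and Q = 68.
Since buyers' out-of-pocket price is the market price minus the rebate, the effective demand curve becomes Qd = 148 - 2P.
Equate the new curves: 148 - 2P = 6P - 148, giving 296 = 8P, P = 37, Q = 74.
%ΔQ = (74 − 68) / 68 × 100 = +8.82%.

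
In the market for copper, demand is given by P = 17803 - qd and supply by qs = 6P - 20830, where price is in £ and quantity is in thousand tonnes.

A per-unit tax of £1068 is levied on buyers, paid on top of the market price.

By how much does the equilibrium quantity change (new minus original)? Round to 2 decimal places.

-915.43

Before the shock: 17803 - P = 6P - 20830 ⇒ 38633 = 7P ⇒ P = 5519, q = 12284.
Since buyers pay the price plus the tax, the effective demand curve becomes qd = 16735 - P.
Setting them equal: 16735 - P = 6P - 20830 → 37565 = 7P, so P = 37565/7 ≈ 5366.4286 and q = 79580/7 ≈ 11368.5714.
Δq = 11368.5714 − 12284 = -915.43.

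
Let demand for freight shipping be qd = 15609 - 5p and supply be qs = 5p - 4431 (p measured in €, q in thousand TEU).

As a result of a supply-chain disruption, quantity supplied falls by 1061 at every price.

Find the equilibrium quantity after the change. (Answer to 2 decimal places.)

Original equilibrium: 15609 - 5p = 5p - 4431 gives 20040 = 10p, so p = 2004 and q = 5589.
With the change applied: demand qd = 15609 - 5p, supply qs = 5p - 5492.
Equate the new curves: 15609 - 5p = 5p - 5492, giving 21101 = 10p, p = 2110.1, q = 5058.5.

5058.50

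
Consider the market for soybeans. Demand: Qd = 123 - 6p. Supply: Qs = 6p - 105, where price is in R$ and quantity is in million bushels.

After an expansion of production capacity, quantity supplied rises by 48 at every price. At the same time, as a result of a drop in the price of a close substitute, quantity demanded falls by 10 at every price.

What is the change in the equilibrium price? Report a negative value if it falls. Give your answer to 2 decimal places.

-4.83

Original equilibrium: 123 - 6p = 6p - 105 gives 228 = 12p, so p = 19 and Q = 9.
After the shift, demand is Qd = 113 - 6p and supply is Qs = 6p - 57.
Equate the new curves: 113 - 6p = 6p - 57, giving 170 = 12p, p = 85/6 ≈ 14.1667, Q = 28.
Δp = 14.1667 − 19 = -4.83.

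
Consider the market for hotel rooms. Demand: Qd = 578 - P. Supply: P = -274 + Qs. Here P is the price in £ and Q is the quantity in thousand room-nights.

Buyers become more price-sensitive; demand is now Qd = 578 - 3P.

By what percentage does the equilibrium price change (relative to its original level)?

-50

Solve the original market: 578 - P = P + 274, hence P = 152 and Q = 426.
The shock moves the curves to Qd = 578 - 3P and Qs = P + 274.
Setting them equal: 578 - 3P = P + 274 → 304 = 4P, so P = 76 and Q = 350.
%ΔP = (76 − 152) / 152 × 100 = -50%.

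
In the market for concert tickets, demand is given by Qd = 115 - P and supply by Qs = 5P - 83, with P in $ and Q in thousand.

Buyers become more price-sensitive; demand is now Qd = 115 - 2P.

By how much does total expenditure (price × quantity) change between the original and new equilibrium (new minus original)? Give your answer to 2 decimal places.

-1053.31

Before the shock: 115 - P = 5P - 83 ⇒ 198 = 6P ⇒ P = 33, Q = 82.
The new curves are Qd = 115 - 2P (demand) and Qs = 5P - 83 (supply).
Setting them equal: 115 - 2P = 5P - 83 → 198 = 7P, so P = 198/7 ≈ 28.2857 and Q = 409/7 ≈ 58.4286.
Expenditure moves from 33×82 = 2706 to 28.2857×58.4286 = 1652.6939; change = -1053.31.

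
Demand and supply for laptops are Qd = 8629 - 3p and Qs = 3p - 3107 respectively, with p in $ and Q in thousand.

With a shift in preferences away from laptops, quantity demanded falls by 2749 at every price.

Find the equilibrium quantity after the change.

1386.5

Solve the original market: 8629 - 3p = 3p - 3107, hence p = 1956 and Q = 2761.
With the change applied: demand Qd = 5880 - 3p, supply Qs = 3p - 3107.
Clearing the new market: 5880 - 3p = 3p - 3107, so p = 8987/6 ≈ 1497.8333 and Q = 1386.5.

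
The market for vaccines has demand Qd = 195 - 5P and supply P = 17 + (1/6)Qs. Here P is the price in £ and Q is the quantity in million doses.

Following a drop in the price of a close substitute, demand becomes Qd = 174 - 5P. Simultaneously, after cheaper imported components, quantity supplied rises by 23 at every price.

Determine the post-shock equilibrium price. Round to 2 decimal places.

Original equilibrium: 195 - 5P = 6P - 102 gives 297 = 11P, so P = 27 and Q = 60.
The new curves are Qd = 174 - 5P (demand) and Qs = 6P - 79 (supply).
Equate the new curves: 174 - 5P = 6P - 79, giving 253 = 11P, P = 23, Q = 59.

23.00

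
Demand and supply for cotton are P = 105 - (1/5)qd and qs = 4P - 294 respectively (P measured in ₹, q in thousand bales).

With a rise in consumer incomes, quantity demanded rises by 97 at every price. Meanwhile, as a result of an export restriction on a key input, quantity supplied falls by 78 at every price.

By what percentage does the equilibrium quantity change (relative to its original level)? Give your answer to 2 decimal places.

-0.32

Original equilibrium: 525 - 5P = 4P - 294 gives 819 = 9P, so P = 91 and q = 70.
After the shift, demand is qd = 622 - 5P and supply is qs = 4P - 372.
Equate the new curves: 622 - 5P = 4P - 372, giving 994 = 9P, P = 994/9 ≈ 110.4444, q = 628/9 ≈ 69.7778.
%Δq = (69.7778 − 70) / 70 × 100 = -0.32%.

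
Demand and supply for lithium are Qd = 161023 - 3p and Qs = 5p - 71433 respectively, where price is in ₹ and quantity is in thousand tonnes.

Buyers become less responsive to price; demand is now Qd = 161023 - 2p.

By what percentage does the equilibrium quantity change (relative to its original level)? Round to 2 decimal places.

+28.10

Solve the original market: 161023 - 3p = 5p - 71433, hence p = 29057 and Q = 73852.
After the shift, demand is Qd = 161023 - 2p and supply is Qs = 5p - 71433.
Setting them equal: 161023 - 2p = 5p - 71433 → 232456 = 7p, so p = 33208 and Q = 94607.
%ΔQ = (94607 − 73852) / 73852 × 100 = +28.10%.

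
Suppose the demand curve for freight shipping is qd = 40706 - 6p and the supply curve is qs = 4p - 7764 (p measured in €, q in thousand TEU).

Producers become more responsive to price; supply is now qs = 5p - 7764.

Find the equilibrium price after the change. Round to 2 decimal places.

Original equilibrium: 40706 - 6p = 4p - 7764 gives 48470 = 10p, so p = 4847 and q = 11624.
After the shift, demand is qd = 40706 - 6p and supply is qs = 5p - 7764.
Clearing the new market: 40706 - 6p = 5p - 7764, so p = 48470/11 ≈ 4406.3636 and q = 156946/11 ≈ 14267.8182.

4406.36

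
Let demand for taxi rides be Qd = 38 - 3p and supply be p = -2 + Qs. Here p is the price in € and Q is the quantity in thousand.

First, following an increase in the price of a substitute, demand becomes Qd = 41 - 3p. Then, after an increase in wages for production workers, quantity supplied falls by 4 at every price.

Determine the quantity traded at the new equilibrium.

Before the shock: 38 - 3p = p + 2 ⇒ 36 = 4p ⇒ p = 9, Q = 11.
With the change applied: demand Qd = 41 - 3p, supply Qs = p - 2.
New equilibrium: 41 - 3p = p - 2 ⇒ 43 = 4p ⇒ p = 10.75, Q = 8.75.

8.75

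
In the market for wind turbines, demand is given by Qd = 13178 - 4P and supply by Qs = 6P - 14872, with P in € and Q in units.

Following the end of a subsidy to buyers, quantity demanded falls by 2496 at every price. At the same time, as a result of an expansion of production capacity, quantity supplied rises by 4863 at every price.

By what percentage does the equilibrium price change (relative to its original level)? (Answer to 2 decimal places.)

Original equilibrium: 13178 - 4P = 6P - 14872 gives 28050 = 10P, so P = 2805 and Q = 1958.
With the change applied: demand Qd = 10682 - 4P, supply Qs = 6P - 10009.
Equate the new curves: 10682 - 4P = 6P - 10009, giving 20691 = 10P, P = 2069.1, Q = 2405.6.
%ΔP = (2069.1 − 2805) / 2805 × 100 = -26.24%.

-26.24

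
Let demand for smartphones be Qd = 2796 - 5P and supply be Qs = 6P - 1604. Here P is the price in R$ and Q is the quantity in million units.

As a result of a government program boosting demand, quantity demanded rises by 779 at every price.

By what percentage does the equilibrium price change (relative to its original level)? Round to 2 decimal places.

+17.70

Solve the original market: 2796 - 5P = 6P - 1604, hence P = 400 and Q = 796.
The new curves are Qd = 3575 - 5P (demand) and Qs = 6P - 1604 (supply).
Equate the new curves: 3575 - 5P = 6P - 1604, giving 5179 = 11P, P = 5179/11 ≈ 470.8182, Q = 13430/11 ≈ 1220.9091.
%ΔP = (470.8182 − 400) / 400 × 100 = +17.70%.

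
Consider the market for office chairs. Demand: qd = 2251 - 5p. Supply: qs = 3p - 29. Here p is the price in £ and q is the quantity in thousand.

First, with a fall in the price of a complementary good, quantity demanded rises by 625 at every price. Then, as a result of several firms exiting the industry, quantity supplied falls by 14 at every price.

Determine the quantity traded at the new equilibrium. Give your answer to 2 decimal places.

1051.63

Initially, 2251 - 5p = 3p - 29, so 2280 = 8p and p = 285, q = 826.
The shock moves the curves to qd = 2876 - 5p and qs = 3p - 43.
Setting them equal: 2876 - 5p = 3p - 43 → 2919 = 8p, so p = 364.875 and q = 1051.625.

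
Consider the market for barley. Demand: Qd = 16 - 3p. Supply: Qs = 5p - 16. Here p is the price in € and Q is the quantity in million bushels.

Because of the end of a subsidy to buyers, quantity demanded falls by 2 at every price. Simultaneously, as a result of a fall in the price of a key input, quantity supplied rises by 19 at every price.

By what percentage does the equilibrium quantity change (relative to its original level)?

+146.875

Original equilibrium: 16 - 3p = 5p - 16 gives 32 = 8p, so p = 4 and Q = 4.
The new curves are Qd = 14 - 3p (demand) and Qs = 5p + 3 (supply).
Clearing the new market: 14 - 3p = 5p + 3, so p = 1.375 and Q = 9.875.
%ΔQ = (9.875 − 4) / 4 × 100 = +146.875%.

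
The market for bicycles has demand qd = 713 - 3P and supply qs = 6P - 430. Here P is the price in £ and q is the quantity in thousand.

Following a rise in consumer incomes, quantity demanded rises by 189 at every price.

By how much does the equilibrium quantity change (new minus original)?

+126

Initially, 713 - 3P = 6P - 430, so 1143 = 9P and P = 127, q = 332.
With the change applied: demand qd = 902 - 3P, supply qs = 6P - 430.
New equilibrium: 902 - 3P = 6P - 430 ⇒ 1332 = 9P ⇒ P = 148, q = 458.
Δq = 458 − 332 = +126.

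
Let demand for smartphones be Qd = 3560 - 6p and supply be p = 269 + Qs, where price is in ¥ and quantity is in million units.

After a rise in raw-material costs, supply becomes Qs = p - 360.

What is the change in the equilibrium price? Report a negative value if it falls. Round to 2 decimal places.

Solve the original market: 3560 - 6p = p - 269, hence p = 547 and Q = 278.
The new curves are Qd = 3560 - 6p (demand) and Qs = p - 360 (supply).
Clearing the new market: 3560 - 6p = p - 360, so p = 560 and Q = 200.
Δp = 560 − 547 = +13.00.

+13.00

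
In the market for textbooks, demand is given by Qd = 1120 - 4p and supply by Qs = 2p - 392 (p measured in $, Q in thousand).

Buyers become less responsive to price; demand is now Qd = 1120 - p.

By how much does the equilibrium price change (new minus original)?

+252

Original equilibrium: 1120 - 4p = 2p - 392 gives 1512 = 6p, so p = 252 and Q = 112.
The new curves are Qd = 1120 - p (demand) and Qs = 2p - 392 (supply).
Setting them equal: 1120 - p = 2p - 392 → 1512 = 3p, so p = 504 and Q = 616.
Δp = 504 − 252 = +252.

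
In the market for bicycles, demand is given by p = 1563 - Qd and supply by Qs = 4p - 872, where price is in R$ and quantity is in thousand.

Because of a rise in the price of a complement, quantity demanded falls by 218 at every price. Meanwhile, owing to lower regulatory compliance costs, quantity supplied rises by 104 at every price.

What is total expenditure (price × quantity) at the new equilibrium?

Original equilibrium: 1563 - p = 4p - 872 gives 2435 = 5p, so p = 487 and Q = 1076.
The new curves are Qd = 1345 - p (demand) and Qs = 4p - 768 (supply).
Clearing the new market: 1345 - p = 4p - 768, so p = 422.6 and Q = 922.4.
New expenditure = 422.6 × 922.4 = 389806.24.

389806.24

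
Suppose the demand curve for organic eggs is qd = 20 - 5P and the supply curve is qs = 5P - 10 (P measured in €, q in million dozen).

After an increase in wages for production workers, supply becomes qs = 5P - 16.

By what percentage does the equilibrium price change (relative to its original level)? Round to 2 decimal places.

Original equilibrium: 20 - 5P = 5P - 10 gives 30 = 10P, so P = 3 and q = 5.
After the shift, demand is qd = 20 - 5P and supply is qs = 5P - 16.
Clearing the new market: 20 - 5P = 5P - 16, so P = 3.6 and q = 2.
%ΔP = (3.6 − 3) / 3 × 100 = +20.00%.

+20.00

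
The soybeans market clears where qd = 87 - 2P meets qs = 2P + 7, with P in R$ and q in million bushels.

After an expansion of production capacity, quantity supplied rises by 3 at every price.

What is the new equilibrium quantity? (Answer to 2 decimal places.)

48.50

Before the shock: 87 - 2P = 2P + 7 ⇒ 80 = 4P ⇒ P = 20, q = 47.
With the change applied: demand qd = 87 - 2P, supply qs = 2P + 10.
Clearing the new market: 87 - 2P = 2P + 10, so P = 19.25 and q = 48.5.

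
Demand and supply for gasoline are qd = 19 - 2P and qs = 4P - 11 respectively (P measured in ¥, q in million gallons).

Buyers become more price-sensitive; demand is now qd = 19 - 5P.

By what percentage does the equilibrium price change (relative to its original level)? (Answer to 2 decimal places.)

-33.33

Solve the original market: 19 - 2P = 4P - 11, hence P = 5 and q = 9.
After the shift, demand is qd = 19 - 5P and supply is qs = 4P - 11.
Clearing the new market: 19 - 5P = 4P - 11, so P = 10/3 ≈ 3.3333 and q = 7/3 ≈ 2.3333.
%ΔP = (3.3333 − 5) / 5 × 100 = -33.33%.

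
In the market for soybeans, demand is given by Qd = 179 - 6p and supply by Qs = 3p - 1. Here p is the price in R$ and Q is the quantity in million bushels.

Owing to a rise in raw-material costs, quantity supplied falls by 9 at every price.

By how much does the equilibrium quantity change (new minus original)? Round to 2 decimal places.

Solve the original market: 179 - 6p = 3p - 1, hence p = 20 and Q = 59.
After the shift, demand is Qd = 179 - 6p and supply is Qs = 3p - 10.
Setting them equal: 179 - 6p = 3p - 10 → 189 = 9p, so p = 21 and Q = 53.
ΔQ = 53 − 59 = -6.00.

-6.00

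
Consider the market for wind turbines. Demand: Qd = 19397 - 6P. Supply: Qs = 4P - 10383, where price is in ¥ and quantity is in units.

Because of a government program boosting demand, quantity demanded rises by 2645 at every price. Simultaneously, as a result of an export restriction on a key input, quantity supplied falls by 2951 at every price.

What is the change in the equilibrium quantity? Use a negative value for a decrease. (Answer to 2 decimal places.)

Initially, 19397 - 6P = 4P - 10383, so 29780 = 10P and P = 2978, Q = 1529.
After the shift, demand is Qd = 22042 - 6P and supply is Qs = 4P - 13334.
Setting them equal: 22042 - 6P = 4P - 13334 → 35376 = 10P, so P = 3537.6 and Q = 816.4.
ΔQ = 816.4 − 1529 = -712.60.

-712.60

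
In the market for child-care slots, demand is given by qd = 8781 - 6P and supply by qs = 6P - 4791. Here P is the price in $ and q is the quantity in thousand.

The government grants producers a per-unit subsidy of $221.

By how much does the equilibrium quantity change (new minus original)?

Solve the original market: 8781 - 6P = 6P - 4791, hence P = 1131 and q = 1995.
Since sellers receive the price plus the subsidy, the effective supply curve becomes qs = 6P - 3465.
Equate the new curves: 8781 - 6P = 6P - 3465, giving 12246 = 12P, P = 1020.5, q = 2658.
Δq = 2658 − 1995 = +663.

+663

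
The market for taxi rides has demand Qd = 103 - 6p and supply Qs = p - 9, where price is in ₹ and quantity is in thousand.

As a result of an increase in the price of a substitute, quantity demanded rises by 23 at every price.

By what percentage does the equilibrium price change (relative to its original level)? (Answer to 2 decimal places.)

+20.54

Solve the original market: 103 - 6p = p - 9, hence p = 16 and Q = 7.
With the change applied: demand Qd = 126 - 6p, supply Qs = p - 9.
Equate the new curves: 126 - 6p = p - 9, giving 135 = 7p, p = 135/7 ≈ 19.2857, Q = 72/7 ≈ 10.2857.
%Δp = (19.2857 − 16) / 16 × 100 = +20.54%.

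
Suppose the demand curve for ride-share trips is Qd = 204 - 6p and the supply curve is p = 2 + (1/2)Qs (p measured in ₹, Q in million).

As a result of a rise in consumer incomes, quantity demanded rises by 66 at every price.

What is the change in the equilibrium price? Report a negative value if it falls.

Solve the original market: 204 - 6p = 2p - 4, hence p = 26 and Q = 48.
The shock moves the curves to Qd = 270 - 6p and Qs = 2p - 4.
Clearing the new market: 270 - 6p = 2p - 4, so p = 34.25 and Q = 64.5.
Δp = 34.25 − 26 = +8.25.

+8.25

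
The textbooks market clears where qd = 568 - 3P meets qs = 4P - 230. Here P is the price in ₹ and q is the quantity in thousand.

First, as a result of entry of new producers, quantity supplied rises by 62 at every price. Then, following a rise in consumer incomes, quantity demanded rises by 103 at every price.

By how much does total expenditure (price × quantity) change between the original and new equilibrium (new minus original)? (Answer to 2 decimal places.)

Before the shock: 568 - 3P = 4P - 230 ⇒ 798 = 7P ⇒ P = 114, q = 226.
After the shift, demand is qd = 671 - 3P and supply is qs = 4P - 168.
Equate the new curves: 671 - 3P = 4P - 168, giving 839 = 7P, P = 839/7 ≈ 119.8571, q = 2180/7 ≈ 311.4286.
Expenditure moves from 114×226 = 25764 to 119.8571×311.4286 = 37326.9388; change = +11562.94.

+11562.94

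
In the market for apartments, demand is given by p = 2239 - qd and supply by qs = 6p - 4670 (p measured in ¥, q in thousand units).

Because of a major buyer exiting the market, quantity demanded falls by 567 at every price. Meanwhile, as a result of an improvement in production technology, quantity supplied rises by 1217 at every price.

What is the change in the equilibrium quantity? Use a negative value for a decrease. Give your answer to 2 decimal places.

Initially, 2239 - p = 6p - 4670, so 6909 = 7p and p = 987, q = 1252.
The new curves are qd = 1672 - p (demand) and qs = 6p - 3453 (supply).
Setting them equal: 1672 - p = 6p - 3453 → 5125 = 7p, so p = 5125/7 ≈ 732.1429 and q = 6579/7 ≈ 939.8571.
Δq = 939.8571 − 1252 = -312.14.

-312.14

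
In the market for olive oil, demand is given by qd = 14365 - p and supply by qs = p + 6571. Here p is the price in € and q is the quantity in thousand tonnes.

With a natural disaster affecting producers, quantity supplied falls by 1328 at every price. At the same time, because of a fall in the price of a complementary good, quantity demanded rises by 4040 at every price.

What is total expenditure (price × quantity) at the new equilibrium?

77813744

Initially, 14365 - p = p + 6571, so 7794 = 2p and p = 3897, q = 10468.
The shock moves the curves to qd = 18405 - p and qs = p + 5243.
New equilibrium: 18405 - p = p + 5243 ⇒ 13162 = 2p ⇒ p = 6581, q = 11824.
New expenditure = 6581 × 11824 = 77813744.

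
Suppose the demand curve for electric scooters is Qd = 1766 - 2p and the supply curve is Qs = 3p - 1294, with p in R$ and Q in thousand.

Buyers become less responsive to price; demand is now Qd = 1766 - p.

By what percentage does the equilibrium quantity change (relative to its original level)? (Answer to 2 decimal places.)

Before the shock: 1766 - 2p = 3p - 1294 ⇒ 3060 = 5p ⇒ p = 612, Q = 542.
The new curves are Qd = 1766 - p (demand) and Qs = 3p - 1294 (supply).
Setting them equal: 1766 - p = 3p - 1294 → 3060 = 4p, so p = 765 and Q = 1001.
%ΔQ = (1001 − 542) / 542 × 100 = +84.69%.

+84.69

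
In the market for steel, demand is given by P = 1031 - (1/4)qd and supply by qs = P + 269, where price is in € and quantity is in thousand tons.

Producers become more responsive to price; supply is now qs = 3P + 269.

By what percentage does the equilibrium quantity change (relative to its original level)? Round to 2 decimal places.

+84.73

Initially, 4124 - 4P = P + 269, so 3855 = 5P and P = 771, q = 1040.
After the shift, demand is qd = 4124 - 4P and supply is qs = 3P + 269.
Setting them equal: 4124 - 4P = 3P + 269 → 3855 = 7P, so P = 3855/7 ≈ 550.7143 and q = 13448/7 ≈ 1921.1429.
%Δq = (1921.1429 − 1040) / 1040 × 100 = +84.73%.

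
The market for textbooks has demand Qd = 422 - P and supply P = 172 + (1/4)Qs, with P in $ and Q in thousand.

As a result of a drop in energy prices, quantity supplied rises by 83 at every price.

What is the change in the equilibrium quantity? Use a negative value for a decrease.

+16.6

Original equilibrium: 422 - P = 4P - 688 gives 1110 = 5P, so P = 222 and Q = 200.
After the shift, demand is Qd = 422 - P and supply is Qs = 4P - 605.
Clearing the new market: 422 - P = 4P - 605, so P = 205.4 and Q = 216.6.
ΔQ = 216.6 − 200 = +16.6.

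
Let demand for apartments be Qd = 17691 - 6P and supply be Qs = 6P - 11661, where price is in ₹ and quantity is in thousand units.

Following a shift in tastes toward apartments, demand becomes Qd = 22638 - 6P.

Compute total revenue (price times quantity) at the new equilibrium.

15687505.125

Original equilibrium: 17691 - 6P = 6P - 11661 gives 29352 = 12P, so P = 2446 and Q = 3015.
The shock moves the curves to Qd = 22638 - 6P and Qs = 6P - 11661.
Clearing the new market: 22638 - 6P = 6P - 11661, so P = 2858.25 and Q = 5488.5.
New expenditure = 2858.25 × 5488.5 = 15687505.125.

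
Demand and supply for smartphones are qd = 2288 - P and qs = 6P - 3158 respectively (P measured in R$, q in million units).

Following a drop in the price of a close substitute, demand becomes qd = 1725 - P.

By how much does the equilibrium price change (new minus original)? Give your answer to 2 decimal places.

-80.43

Before the shock: 2288 - P = 6P - 3158 ⇒ 5446 = 7P ⇒ P = 778, q = 1510.
The shock moves the curves to qd = 1725 - P and qs = 6P - 3158.
Setting them equal: 1725 - P = 6P - 3158 → 4883 = 7P, so P = 4883/7 ≈ 697.5714 and q = 7192/7 ≈ 1027.4286.
ΔP = 697.5714 − 778 = -80.43.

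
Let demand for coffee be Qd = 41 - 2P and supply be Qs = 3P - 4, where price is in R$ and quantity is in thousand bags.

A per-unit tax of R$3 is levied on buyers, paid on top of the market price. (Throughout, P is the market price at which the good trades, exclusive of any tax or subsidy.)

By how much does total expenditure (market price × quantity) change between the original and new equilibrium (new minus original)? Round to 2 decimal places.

-55.68

Before the shock: 41 - 2P = 3P - 4 ⇒ 45 = 5P ⇒ P = 9, Q = 23.
Since buyers pay the price plus the tax, the effective demand curve becomes Qd = 35 - 2P.
New equilibrium: 35 - 2P = 3P - 4 ⇒ 39 = 5P ⇒ P = 7.8, Q = 19.4.
Expenditure moves from 9×23 = 207 to 7.8×19.4 = 151.32; change = -55.68.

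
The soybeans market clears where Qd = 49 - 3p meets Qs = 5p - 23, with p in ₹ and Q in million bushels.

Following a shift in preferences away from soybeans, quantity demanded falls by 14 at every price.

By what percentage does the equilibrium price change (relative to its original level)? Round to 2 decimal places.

Before the shock: 49 - 3p = 5p - 23 ⇒ 72 = 8p ⇒ p = 9, Q = 22.
The new curves are Qd = 35 - 3p (demand) and Qs = 5p - 23 (supply).
Setting them equal: 35 - 3p = 5p - 23 → 58 = 8p, so p = 7.25 and Q = 13.25.
%Δp = (7.25 − 9) / 9 × 100 = -19.44%.

-19.44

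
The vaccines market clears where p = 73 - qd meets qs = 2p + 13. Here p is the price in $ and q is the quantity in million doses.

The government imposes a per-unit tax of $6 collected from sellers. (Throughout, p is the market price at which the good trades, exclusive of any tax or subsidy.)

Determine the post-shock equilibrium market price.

24

Original equilibrium: 73 - p = 2p + 13 gives 60 = 3p, so p = 20 and q = 53.
Since sellers keep the price net of the tax, the effective supply curve becomes qs = 2p + 1.
Equate the new curves: 73 - p = 2p + 1, giving 72 = 3p, p = 24, q = 49.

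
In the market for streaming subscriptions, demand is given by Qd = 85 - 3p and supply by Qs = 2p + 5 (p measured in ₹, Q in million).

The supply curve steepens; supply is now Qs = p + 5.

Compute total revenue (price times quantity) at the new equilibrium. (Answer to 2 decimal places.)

Initially, 85 - 3p = 2p + 5, so 80 = 5p and p = 16, Q = 37.
The new curves are Qd = 85 - 3p (demand) and Qs = p + 5 (supply).
New equilibrium: 85 - 3p = p + 5 ⇒ 80 = 4p ⇒ p = 20, Q = 25.
New expenditure = 20 × 25 = 500.00.

500.00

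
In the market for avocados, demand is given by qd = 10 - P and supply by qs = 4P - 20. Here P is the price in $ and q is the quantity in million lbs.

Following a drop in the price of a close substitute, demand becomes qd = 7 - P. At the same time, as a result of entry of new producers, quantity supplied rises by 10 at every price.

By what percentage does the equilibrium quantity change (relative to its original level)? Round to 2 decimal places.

Before the shock: 10 - P = 4P - 20 ⇒ 30 = 5P ⇒ P = 6, q = 4.
After the shift, demand is qd = 7 - P and supply is qs = 4P - 10.
Equate the new curves: 7 - P = 4P - 10, giving 17 = 5P, P = 3.4, q = 3.6.
%Δq = (3.6 − 4) / 4 × 100 = -10.00%.

-10.00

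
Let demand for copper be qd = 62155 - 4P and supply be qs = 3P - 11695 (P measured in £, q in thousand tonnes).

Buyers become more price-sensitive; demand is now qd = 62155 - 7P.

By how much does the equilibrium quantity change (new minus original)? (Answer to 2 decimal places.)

-9495.00

Initially, 62155 - 4P = 3P - 11695, so 73850 = 7P and P = 10550, q = 19955.
The new curves are qd = 62155 - 7P (demand) and qs = 3P - 11695 (supply).
Clearing the new market: 62155 - 7P = 3P - 11695, so P = 7385 and q = 10460.
Δq = 10460 − 19955 = -9495.00.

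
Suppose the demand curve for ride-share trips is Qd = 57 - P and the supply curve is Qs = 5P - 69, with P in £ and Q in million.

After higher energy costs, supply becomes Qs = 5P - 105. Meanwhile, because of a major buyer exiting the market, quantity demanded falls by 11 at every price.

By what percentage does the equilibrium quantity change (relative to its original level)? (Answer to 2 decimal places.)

Initially, 57 - P = 5P - 69, so 126 = 6P and P = 21, Q = 36.
The shock moves the curves to Qd = 46 - P and Qs = 5P - 105.
New equilibrium: 46 - P = 5P - 105 ⇒ 151 = 6P ⇒ P = 151/6 ≈ 25.1667, Q = 125/6 ≈ 20.8333.
%ΔQ = (20.8333 − 36) / 36 × 100 = -42.13%.

-42.13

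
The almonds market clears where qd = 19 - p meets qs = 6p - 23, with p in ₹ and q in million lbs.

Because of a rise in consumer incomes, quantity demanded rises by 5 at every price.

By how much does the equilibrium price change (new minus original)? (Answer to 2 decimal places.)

+0.71

Before the shock: 19 - p = 6p - 23 ⇒ 42 = 7p ⇒ p = 6, q = 13.
After the shift, demand is qd = 24 - p and supply is qs = 6p - 23.
New equilibrium: 24 - p = 6p - 23 ⇒ 47 = 7p ⇒ p = 47/7 ≈ 6.7143, q = 121/7 ≈ 17.2857.
Δp = 6.7143 − 6 = +0.71.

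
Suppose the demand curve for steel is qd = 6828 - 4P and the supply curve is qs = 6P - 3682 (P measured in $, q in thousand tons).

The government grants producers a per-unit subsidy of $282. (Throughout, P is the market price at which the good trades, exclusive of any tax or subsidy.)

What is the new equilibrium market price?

Before the shock: 6828 - 4P = 6P - 3682 ⇒ 10510 = 10P ⇒ P = 1051, q = 2624.
Since sellers receive the price plus the subsidy, the effective supply curve becomes qs = 6P - 1990.
Setting them equal: 6828 - 4P = 6P - 1990 → 8818 = 10P, so P = 881.8 and q = 3300.8.

881.8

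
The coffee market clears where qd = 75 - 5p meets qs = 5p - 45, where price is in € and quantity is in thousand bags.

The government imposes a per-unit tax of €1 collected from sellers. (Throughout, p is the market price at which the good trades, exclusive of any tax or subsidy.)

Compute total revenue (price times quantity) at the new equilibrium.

156.25

Before the shock: 75 - 5p = 5p - 45 ⇒ 120 = 10p ⇒ p = 12, q = 15.
Since sellers keep the price net of the tax, the effective supply curve becomes qs = 5p - 50.
New equilibrium: 75 - 5p = 5p - 50 ⇒ 125 = 10p ⇒ p = 12.5, q = 12.5.
New expenditure = 12.5 × 12.5 = 156.25.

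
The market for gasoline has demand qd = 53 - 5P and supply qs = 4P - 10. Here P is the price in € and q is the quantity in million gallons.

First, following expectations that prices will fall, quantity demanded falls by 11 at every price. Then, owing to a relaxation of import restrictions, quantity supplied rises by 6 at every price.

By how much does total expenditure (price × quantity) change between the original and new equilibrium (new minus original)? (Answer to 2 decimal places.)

-41.95

Before the shock: 53 - 5P = 4P - 10 ⇒ 63 = 9P ⇒ P = 7, q = 18.
The new curves are qd = 42 - 5P (demand) and qs = 4P - 4 (supply).
Equate the new curves: 42 - 5P = 4P - 4, giving 46 = 9P, P = 46/9 ≈ 5.1111, q = 148/9 ≈ 16.4444.
Expenditure moves from 7×18 = 126 to 5.1111×16.4444 = 84.0494; change = -41.95.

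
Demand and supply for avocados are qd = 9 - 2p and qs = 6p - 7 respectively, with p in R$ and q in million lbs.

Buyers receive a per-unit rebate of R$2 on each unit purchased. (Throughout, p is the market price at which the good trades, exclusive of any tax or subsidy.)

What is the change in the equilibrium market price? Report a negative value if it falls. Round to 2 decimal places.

Solve the original market: 9 - 2p = 6p - 7, hence p = 2 and q = 5.
Since buyers' out-of-pocket price is the market price minus the rebate, the effective demand curve becomes qd = 13 - 2p.
Equate the new curves: 13 - 2p = 6p - 7, giving 20 = 8p, p = 2.5, q = 8.
Δp = 2.5 − 2 = +0.50.

+0.50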